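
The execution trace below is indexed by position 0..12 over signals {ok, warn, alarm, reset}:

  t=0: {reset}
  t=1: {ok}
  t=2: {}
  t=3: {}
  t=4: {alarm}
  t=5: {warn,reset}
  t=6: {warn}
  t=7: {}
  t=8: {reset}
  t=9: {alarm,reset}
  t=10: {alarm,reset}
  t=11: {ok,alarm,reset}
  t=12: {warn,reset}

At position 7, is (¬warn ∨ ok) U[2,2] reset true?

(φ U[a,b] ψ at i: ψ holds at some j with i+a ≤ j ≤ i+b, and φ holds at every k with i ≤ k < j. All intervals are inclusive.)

Need some j in [9,9] with reset, and (¬warn ∨ ok) at every k in [7,j-1].
  j=9: reset holds; (¬warn ∨ ok) holds at every k in [7,8] → satisfied.

Yes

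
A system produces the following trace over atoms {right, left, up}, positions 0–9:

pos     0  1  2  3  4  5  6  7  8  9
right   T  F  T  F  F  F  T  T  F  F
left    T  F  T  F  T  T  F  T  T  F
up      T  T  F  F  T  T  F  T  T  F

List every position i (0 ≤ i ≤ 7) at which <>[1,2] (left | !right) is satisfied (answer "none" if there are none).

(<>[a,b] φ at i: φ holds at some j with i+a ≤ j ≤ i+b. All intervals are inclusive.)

Evaluate at each i in [0,7]:
  i=0: ✓ (witness j=1)
  i=1: ✓ (witness j=2)
  i=2: ✓ (witness j=3)
  i=3: ✓ (witness j=4)
  i=4: ✓ (witness j=5)
  i=5: ✓ (witness j=7)
  i=6: ✓ (witness j=7)
  i=7: ✓ (witness j=8)

0, 1, 2, 3, 4, 5, 6, 7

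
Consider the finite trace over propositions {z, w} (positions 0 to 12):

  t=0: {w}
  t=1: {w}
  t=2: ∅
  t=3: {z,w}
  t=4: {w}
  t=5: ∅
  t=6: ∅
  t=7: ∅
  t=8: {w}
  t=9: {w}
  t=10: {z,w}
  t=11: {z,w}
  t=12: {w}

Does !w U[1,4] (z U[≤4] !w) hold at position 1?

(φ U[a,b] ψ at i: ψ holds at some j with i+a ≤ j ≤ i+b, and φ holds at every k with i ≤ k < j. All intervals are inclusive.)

Need some j in [2,5] with (z U[≤4] !w), and !w at every k in [1,j-1].
  j=2: (z U[≤4] !w) holds, but !w fails at k=1 → not this j.
  j=3: (z U[≤4] !w) — fails.
  j=4: (z U[≤4] !w) — fails.
  j=5: (z U[≤4] !w) holds, but !w fails at k=1 → not this j.
No j in the window works → until fails.

Does not hold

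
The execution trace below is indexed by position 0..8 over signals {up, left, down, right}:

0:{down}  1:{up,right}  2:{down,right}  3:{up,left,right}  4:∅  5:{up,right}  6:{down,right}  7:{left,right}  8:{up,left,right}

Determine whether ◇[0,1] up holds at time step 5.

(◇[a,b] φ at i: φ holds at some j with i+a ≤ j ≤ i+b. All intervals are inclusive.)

Check up at each j in [5,6]:
  j=5: true
  j=6: false
Found at j=5 → formula holds.

Yes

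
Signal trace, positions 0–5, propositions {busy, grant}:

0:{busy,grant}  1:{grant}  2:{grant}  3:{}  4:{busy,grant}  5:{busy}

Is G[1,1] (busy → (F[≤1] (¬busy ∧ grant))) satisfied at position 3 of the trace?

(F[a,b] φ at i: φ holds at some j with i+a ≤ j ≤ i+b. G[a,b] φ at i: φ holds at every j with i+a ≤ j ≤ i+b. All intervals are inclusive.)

Does not hold

Check (busy → (F[≤1] (¬busy ∧ grant))) at every j in [4,4]:
  j=4: antecedent true; consequent fails (none in [4,5]) → ✗
Fails at j=4 → formula fails.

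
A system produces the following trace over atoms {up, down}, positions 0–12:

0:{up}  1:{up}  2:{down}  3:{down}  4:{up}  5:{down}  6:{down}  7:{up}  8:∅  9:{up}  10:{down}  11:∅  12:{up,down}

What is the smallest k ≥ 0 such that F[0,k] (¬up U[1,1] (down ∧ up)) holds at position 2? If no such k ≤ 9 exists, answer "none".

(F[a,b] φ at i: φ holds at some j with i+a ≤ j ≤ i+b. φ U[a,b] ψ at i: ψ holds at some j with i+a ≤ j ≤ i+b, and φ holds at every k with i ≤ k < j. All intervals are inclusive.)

Scan j = 2,3,… for (¬up U[1,1] (down ∧ up)):
  j=2: fails
  j=3: fails
  j=4: fails
  j=5: fails
  j=6: fails
  j=7: fails
  j=8: fails
  j=9: fails
  j=10: fails
  j=11: holds
First hit at j=11, so smallest k = 11-2 = 9.

9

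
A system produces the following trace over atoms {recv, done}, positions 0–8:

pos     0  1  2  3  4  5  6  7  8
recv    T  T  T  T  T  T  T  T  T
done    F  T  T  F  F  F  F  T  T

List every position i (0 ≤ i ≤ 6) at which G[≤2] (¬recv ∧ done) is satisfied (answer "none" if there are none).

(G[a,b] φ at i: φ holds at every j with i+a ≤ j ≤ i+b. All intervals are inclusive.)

Evaluate at each i in [0,6]:
  i=0: ✗ (fails at j=0)
  i=1: ✗ (fails at j=1)
  i=2: ✗ (fails at j=2)
  i=3: ✗ (fails at j=3)
  i=4: ✗ (fails at j=4)
  i=5: ✗ (fails at j=5)
  i=6: ✗ (fails at j=6)

none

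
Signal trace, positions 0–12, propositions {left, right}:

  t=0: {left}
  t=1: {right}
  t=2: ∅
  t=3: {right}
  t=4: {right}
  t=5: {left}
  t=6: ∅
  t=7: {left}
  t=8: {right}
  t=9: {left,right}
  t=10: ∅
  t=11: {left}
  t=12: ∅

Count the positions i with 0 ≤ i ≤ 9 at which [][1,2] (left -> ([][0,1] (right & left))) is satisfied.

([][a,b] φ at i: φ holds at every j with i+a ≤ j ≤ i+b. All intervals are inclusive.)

Evaluate at each i in [0,9]:
  i=0: ✓ (all of [1,2])
  i=1: ✓ (all of [2,3])
  i=2: ✓ (all of [3,4])
  i=3: ✗ (fails at j=5)
  i=4: ✗ (fails at j=5)
  i=5: ✗ (fails at j=7)
  i=6: ✗ (fails at j=7)
  i=7: ✗ (fails at j=9)
  i=8: ✗ (fails at j=9)
  i=9: ✗ (fails at j=11)
Positions where it holds: {0, 1, 2} → 3.

3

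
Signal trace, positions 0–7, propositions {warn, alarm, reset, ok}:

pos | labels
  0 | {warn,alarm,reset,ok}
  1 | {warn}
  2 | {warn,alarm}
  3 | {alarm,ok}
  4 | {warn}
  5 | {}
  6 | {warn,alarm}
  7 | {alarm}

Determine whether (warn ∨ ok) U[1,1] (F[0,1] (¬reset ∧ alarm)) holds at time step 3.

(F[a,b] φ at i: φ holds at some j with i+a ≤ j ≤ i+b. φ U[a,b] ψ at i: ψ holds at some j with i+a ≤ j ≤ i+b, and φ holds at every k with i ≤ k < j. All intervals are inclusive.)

Need some j in [4,4] with F[0,1] (¬reset ∧ alarm), and (warn ∨ ok) at every k in [3,j-1].
  j=4: F[0,1] (¬reset ∧ alarm) — fails (none in [4,5]).
No j in the window works → until fails.

No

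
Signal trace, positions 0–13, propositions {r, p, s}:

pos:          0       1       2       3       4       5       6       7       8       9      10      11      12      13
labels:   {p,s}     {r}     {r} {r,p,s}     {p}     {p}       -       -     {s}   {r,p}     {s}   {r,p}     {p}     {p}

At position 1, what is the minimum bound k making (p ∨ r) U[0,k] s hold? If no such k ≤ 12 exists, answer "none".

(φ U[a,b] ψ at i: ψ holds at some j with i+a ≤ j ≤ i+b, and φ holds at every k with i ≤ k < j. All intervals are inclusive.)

2

Need earliest j ≥ 1 with s, and (p ∨ r) at every k in [1,j-1].
  j=1: rhs fails.
  j=2: rhs fails.
  j=3: rhs holds; lhs holds on [1,2]. k = 2.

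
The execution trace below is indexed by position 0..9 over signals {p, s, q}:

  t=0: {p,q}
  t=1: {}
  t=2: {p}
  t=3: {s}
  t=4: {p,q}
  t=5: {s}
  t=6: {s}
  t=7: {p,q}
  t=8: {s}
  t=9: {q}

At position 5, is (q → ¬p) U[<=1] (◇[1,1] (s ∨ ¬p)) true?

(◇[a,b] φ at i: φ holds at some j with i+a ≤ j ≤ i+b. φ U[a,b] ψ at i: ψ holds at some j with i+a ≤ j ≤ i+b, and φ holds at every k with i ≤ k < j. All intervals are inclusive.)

Need some j in [5,6] with ◇[1,1] (s ∨ ¬p), and (q → ¬p) at every k in [5,j-1].
  j=5: ◇[1,1] (s ∨ ¬p) holds; no prefix to check → satisfied.

Yes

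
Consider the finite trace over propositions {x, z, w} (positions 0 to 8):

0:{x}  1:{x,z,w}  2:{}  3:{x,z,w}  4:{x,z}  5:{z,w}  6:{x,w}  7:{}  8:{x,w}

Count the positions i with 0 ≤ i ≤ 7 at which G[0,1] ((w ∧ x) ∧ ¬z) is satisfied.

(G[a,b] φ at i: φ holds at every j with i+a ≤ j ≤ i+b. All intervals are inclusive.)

Evaluate at each i in [0,7]:
  i=0: ✗ (fails at j=0)
  i=1: ✗ (fails at j=1)
  i=2: ✗ (fails at j=2)
  i=3: ✗ (fails at j=3)
  i=4: ✗ (fails at j=4)
  i=5: ✗ (fails at j=5)
  i=6: ✗ (fails at j=7)
  i=7: ✗ (fails at j=7)
Positions where it holds: {} → 0.

0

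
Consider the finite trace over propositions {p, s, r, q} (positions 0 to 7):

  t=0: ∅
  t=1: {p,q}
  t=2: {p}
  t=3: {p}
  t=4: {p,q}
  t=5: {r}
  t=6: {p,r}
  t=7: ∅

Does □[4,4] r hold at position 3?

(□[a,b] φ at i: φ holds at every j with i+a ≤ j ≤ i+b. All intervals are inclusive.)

False

Check r at every j in [7,7]:
  j=7: false
Fails at j=7 → formula fails.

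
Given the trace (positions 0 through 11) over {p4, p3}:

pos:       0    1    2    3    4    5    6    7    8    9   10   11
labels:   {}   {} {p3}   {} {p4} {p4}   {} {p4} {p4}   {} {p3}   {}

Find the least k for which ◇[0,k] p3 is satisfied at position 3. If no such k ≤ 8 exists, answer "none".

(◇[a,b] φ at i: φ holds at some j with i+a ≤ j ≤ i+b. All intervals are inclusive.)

7

Scan j = 3,4,… for p3:
  j=3: fails
  j=4: fails
  j=5: fails
  j=6: fails
  j=7: fails
  j=8: fails
  j=9: fails
  j=10: holds
First hit at j=10, so smallest k = 10-3 = 7.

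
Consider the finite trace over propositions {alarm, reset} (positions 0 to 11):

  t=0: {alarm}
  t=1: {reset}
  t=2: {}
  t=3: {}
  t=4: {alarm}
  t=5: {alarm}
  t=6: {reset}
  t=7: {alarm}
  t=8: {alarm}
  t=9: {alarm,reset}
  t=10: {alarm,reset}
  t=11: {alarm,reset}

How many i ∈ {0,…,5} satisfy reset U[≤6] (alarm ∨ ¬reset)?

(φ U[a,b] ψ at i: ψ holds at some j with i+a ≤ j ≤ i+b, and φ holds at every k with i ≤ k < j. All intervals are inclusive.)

6

Evaluate at each i in [0,5]:
  i=0: ✓ (rhs at j=0)
  i=1: ✓ (rhs at j=2; lhs holds on [1,1])
  i=2: ✓ (rhs at j=2)
  i=3: ✓ (rhs at j=3)
  i=4: ✓ (rhs at j=4)
  i=5: ✓ (rhs at j=5)
Positions where it holds: {0, 1, 2, 3, 4, 5} → 6.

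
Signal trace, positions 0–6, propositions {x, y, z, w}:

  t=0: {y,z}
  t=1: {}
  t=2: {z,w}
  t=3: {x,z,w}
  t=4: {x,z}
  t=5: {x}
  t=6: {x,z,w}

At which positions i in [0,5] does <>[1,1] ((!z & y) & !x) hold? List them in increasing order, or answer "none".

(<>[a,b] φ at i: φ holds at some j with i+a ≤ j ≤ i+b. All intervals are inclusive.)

none

Evaluate at each i in [0,5]:
  i=0: ✗ (none in [1,1])
  i=1: ✗ (none in [2,2])
  i=2: ✗ (none in [3,3])
  i=3: ✗ (none in [4,4])
  i=4: ✗ (none in [5,5])
  i=5: ✗ (none in [6,6])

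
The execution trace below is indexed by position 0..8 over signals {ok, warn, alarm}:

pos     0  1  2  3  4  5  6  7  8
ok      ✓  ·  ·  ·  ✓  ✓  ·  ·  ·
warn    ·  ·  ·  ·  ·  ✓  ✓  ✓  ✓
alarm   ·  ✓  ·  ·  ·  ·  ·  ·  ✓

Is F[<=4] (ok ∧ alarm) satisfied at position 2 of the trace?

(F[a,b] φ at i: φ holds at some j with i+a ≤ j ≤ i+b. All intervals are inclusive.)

Check (ok ∧ alarm) at each j in [2,6]:
  j=2: false
  j=3: false
  j=4: false
  j=5: false
  j=6: false
No position in the window satisfies it → formula fails.

False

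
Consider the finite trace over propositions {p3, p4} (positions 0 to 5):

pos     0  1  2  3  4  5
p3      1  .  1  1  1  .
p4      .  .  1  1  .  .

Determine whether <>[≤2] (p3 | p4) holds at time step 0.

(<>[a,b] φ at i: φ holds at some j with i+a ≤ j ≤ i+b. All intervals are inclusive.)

Yes

Check (p3 | p4) at each j in [0,2]:
  j=0: true
  j=1: false
  j=2: true
Found at j=0 → formula holds.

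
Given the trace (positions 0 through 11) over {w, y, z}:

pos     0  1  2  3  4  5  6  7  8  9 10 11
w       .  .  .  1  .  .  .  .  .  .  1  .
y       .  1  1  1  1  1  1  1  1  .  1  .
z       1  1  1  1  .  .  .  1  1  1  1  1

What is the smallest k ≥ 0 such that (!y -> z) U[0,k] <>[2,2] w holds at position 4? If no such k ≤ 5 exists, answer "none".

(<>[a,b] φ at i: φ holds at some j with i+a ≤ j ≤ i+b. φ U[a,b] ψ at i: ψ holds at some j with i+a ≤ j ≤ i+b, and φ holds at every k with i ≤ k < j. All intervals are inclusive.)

Need earliest j ≥ 4 with <>[2,2] w, and (!y -> z) at every k in [4,j-1].
  j=4: rhs fails.
  j=5: rhs fails.
  j=6: rhs fails.
  j=7: rhs fails.
  j=8: rhs holds; lhs holds on [4,7]. k = 4.

4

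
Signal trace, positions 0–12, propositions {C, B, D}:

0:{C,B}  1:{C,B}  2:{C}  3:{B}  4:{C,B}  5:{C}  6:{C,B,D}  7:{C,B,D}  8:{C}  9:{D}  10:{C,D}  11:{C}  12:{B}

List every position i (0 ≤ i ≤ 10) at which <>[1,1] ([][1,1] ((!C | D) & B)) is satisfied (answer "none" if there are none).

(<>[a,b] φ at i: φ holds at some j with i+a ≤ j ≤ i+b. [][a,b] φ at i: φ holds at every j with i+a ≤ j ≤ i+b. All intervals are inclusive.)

Evaluate at each i in [0,10]:
  i=0: ✗ (none in [1,1])
  i=1: ✓ (witness j=2)
  i=2: ✗ (none in [3,3])
  i=3: ✗ (none in [4,4])
  i=4: ✓ (witness j=5)
  i=5: ✓ (witness j=6)
  i=6: ✗ (none in [7,7])
  i=7: ✗ (none in [8,8])
  i=8: ✗ (none in [9,9])
  i=9: ✗ (none in [10,10])
  i=10: ✓ (witness j=11)

1, 4, 5, 10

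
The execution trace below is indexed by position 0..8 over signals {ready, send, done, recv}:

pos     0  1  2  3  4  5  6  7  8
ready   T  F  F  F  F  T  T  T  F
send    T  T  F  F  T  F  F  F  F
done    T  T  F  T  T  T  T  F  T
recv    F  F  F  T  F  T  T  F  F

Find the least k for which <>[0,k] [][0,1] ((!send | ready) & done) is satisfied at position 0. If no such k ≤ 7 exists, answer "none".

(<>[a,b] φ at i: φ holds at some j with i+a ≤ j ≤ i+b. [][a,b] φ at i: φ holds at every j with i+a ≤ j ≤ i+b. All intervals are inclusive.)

Scan j = 0,1,… for [][0,1] ((!send | ready) & done):
  j=0: fails
  j=1: fails
  j=2: fails
  j=3: fails
  j=4: fails
  j=5: holds
First hit at j=5, so smallest k = 5-0 = 5.

5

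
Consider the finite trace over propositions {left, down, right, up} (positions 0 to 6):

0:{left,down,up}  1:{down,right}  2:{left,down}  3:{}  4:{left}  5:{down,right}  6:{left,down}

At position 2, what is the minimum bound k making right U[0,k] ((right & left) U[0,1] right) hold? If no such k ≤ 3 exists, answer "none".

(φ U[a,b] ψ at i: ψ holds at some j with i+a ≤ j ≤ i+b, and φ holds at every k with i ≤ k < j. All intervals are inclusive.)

none

Need earliest j ≥ 2 with ((right & left) U[0,1] right), and right at every k in [2,j-1].
  j=2: rhs fails.
  j=3: rhs fails.
  j=4: rhs fails.
  j=5: rhs holds but lhs fails at k=2.
No witness within the range → none.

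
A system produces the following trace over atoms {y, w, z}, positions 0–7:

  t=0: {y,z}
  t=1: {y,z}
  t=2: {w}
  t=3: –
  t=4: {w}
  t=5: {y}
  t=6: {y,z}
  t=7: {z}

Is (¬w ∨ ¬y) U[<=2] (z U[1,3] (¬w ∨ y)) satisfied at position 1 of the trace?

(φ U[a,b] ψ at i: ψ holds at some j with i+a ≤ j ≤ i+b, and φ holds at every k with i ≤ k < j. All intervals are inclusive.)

No

Need some j in [1,3] with (z U[1,3] (¬w ∨ y)), and (¬w ∨ ¬y) at every k in [1,j-1].
  j=1: (z U[1,3] (¬w ∨ y)) — fails.
  j=2: (z U[1,3] (¬w ∨ y)) — fails.
  j=3: (z U[1,3] (¬w ∨ y)) — fails.
No j in the window works → until fails.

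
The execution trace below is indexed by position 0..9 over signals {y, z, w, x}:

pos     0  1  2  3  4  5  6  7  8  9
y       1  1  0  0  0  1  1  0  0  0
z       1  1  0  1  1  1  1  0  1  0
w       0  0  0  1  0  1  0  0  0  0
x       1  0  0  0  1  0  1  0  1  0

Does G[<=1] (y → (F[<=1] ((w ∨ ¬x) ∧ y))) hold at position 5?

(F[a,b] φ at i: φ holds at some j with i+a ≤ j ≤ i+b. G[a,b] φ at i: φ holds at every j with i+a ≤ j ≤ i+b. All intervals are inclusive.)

No

Check (y → (F[<=1] ((w ∨ ¬x) ∧ y))) at every j in [5,6]:
  j=5: antecedent true; consequent holds (witness at 5) → ✓
  j=6: antecedent true; consequent fails (none in [6,7]) → ✗
Fails at j=6 → formula fails.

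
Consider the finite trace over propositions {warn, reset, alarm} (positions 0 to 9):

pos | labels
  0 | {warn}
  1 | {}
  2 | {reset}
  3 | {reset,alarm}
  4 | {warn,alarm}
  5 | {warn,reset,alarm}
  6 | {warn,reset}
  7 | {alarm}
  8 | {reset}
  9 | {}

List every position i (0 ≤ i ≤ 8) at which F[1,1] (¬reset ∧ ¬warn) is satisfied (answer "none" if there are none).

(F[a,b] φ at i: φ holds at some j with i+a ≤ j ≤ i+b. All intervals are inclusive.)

Evaluate at each i in [0,8]:
  i=0: ✓ (witness j=1)
  i=1: ✗ (none in [2,2])
  i=2: ✗ (none in [3,3])
  i=3: ✗ (none in [4,4])
  i=4: ✗ (none in [5,5])
  i=5: ✗ (none in [6,6])
  i=6: ✓ (witness j=7)
  i=7: ✗ (none in [8,8])
  i=8: ✓ (witness j=9)

0, 6, 8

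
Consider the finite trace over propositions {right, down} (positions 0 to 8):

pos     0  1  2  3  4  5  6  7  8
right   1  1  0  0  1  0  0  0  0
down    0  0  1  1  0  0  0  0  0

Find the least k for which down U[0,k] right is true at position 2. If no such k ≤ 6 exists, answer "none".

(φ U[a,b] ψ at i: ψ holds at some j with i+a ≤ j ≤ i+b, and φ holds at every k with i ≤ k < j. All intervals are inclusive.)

2

Need earliest j ≥ 2 with right, and down at every k in [2,j-1].
  j=2: rhs fails.
  j=3: rhs fails.
  j=4: rhs holds; lhs holds on [2,3]. k = 2.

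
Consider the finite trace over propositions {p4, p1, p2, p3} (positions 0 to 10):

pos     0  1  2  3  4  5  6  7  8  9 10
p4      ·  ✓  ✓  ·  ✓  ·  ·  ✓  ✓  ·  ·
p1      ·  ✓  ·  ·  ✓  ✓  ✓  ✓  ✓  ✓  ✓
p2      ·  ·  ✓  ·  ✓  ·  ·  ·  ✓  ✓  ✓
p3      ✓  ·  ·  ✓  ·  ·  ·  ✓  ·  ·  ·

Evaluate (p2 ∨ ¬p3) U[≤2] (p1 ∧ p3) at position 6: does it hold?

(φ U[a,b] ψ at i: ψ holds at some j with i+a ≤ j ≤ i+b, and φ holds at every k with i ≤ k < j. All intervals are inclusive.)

Need some j in [6,8] with (p1 ∧ p3), and (p2 ∨ ¬p3) at every k in [6,j-1].
  j=6: (p1 ∧ p3) false.
  j=7: (p1 ∧ p3) holds; (p2 ∨ ¬p3) holds at every k in [6,6] → satisfied.

True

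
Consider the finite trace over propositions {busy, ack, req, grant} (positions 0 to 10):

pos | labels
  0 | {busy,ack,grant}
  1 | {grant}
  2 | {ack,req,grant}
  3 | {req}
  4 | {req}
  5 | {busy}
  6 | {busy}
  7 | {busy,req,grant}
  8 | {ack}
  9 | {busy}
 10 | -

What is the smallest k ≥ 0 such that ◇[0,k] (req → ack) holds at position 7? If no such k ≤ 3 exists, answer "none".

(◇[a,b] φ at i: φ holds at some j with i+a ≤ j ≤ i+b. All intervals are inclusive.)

1

Scan j = 7,8,… for (req → ack):
  j=7: fails
  j=8: holds
First hit at j=8, so smallest k = 8-7 = 1.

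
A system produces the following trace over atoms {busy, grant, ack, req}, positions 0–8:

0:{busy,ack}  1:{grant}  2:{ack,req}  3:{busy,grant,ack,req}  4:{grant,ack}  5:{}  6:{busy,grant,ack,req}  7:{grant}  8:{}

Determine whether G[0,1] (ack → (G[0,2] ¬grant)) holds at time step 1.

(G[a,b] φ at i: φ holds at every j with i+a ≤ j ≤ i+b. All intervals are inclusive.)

False

Check (ack → (G[0,2] ¬grant)) at every j in [1,2]:
  j=1: antecedent false → ✓
  j=2: antecedent true; consequent fails at 3 → ✗
Fails at j=2 → formula fails.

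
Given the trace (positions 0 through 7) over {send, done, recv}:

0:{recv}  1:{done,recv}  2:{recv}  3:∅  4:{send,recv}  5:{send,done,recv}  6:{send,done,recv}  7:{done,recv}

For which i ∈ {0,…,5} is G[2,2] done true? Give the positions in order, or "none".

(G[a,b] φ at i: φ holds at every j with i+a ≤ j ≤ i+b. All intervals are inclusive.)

3, 4, 5

Evaluate at each i in [0,5]:
  i=0: ✗ (fails at j=2)
  i=1: ✗ (fails at j=3)
  i=2: ✗ (fails at j=4)
  i=3: ✓ (all of [5,5])
  i=4: ✓ (all of [6,6])
  i=5: ✓ (all of [7,7])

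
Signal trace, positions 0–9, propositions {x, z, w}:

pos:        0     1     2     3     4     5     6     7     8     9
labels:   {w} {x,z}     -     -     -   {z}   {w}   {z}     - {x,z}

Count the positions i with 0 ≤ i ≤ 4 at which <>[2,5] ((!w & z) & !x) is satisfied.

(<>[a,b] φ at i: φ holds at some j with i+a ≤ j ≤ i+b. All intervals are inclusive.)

Evaluate at each i in [0,4]:
  i=0: ✓ (witness j=5)
  i=1: ✓ (witness j=5)
  i=2: ✓ (witness j=5)
  i=3: ✓ (witness j=5)
  i=4: ✓ (witness j=7)
Positions where it holds: {0, 1, 2, 3, 4} → 5.

5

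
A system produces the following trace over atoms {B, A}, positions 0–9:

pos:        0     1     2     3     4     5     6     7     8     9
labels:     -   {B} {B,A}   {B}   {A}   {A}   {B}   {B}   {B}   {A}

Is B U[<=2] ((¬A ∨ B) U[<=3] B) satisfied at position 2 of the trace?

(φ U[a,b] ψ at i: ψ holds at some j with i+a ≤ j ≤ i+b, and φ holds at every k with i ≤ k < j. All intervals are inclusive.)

Holds

Need some j in [2,4] with ((¬A ∨ B) U[<=3] B), and B at every k in [2,j-1].
  j=2: ((¬A ∨ B) U[<=3] B) holds; no prefix to check → satisfied.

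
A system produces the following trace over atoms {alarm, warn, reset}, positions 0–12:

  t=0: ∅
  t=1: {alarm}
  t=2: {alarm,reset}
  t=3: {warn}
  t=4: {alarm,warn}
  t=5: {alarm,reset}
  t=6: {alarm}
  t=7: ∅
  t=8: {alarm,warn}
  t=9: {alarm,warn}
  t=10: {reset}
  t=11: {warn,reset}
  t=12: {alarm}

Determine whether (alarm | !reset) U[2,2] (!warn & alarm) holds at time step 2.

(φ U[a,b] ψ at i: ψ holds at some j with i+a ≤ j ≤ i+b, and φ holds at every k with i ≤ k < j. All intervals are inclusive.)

False

Need some j in [4,4] with (!warn & alarm), and (alarm | !reset) at every k in [2,j-1].
  j=4: (!warn & alarm) false.
No j in the window works → until fails.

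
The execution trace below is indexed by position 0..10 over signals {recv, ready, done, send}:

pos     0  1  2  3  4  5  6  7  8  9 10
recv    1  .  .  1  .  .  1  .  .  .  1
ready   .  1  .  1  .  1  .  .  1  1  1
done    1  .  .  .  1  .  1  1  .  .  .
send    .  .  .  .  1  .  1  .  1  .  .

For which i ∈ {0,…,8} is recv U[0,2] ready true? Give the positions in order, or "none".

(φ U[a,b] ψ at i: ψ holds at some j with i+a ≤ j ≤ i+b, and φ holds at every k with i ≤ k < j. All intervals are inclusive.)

Evaluate at each i in [0,8]:
  i=0: ✓ (rhs at j=1; lhs holds on [0,0])
  i=1: ✓ (rhs at j=1)
  i=2: ✗ (lhs fails at k=2 before rhs at j=3)
  i=3: ✓ (rhs at j=3)
  i=4: ✗ (lhs fails at k=4 before rhs at j=5)
  i=5: ✓ (rhs at j=5)
  i=6: ✗ (lhs fails at k=7 before rhs at j=8)
  i=7: ✗ (lhs fails at k=7 before rhs at j=8)
  i=8: ✓ (rhs at j=8)

0, 1, 3, 5, 8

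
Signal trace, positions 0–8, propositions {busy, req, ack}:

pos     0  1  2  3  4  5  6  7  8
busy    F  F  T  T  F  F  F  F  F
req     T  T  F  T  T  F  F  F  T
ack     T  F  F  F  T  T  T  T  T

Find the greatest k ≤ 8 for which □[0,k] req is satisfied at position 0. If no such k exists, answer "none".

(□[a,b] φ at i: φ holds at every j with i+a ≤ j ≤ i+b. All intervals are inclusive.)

req must hold from j=0 onward; find where it first fails.
  j=0: holds
  j=1: holds
  j=2: fails
Holds on [0,1], so largest k = 1.

1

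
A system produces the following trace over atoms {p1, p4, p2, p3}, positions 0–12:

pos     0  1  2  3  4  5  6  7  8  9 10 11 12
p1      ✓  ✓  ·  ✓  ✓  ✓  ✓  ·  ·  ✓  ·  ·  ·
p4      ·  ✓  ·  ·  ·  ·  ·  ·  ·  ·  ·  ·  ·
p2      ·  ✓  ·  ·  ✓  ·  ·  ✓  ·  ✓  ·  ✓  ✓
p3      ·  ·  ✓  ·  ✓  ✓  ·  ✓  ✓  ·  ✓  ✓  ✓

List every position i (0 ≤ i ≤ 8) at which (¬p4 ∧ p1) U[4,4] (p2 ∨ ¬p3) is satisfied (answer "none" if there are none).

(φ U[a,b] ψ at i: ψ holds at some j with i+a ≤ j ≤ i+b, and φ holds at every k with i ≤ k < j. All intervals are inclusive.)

Evaluate at each i in [0,8]:
  i=0: ✗ (lhs fails at k=1 before rhs at j=4)
  i=1: ✗ (no rhs in [5,5])
  i=2: ✗ (lhs fails at k=2 before rhs at j=6)
  i=3: ✓ (rhs at j=7; lhs holds on [3,6])
  i=4: ✗ (no rhs in [8,8])
  i=5: ✗ (lhs fails at k=7 before rhs at j=9)
  i=6: ✗ (no rhs in [10,10])
  i=7: ✗ (lhs fails at k=7 before rhs at j=11)
  i=8: ✗ (lhs fails at k=8 before rhs at j=12)

3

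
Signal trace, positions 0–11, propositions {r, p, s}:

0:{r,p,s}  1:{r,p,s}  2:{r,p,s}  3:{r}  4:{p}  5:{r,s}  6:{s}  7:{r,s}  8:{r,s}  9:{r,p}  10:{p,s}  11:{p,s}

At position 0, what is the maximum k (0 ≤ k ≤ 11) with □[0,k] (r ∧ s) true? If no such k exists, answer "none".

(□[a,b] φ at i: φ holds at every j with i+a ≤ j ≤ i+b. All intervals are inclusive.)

(r ∧ s) must hold from j=0 onward; find where it first fails.
  j=0: holds
  j=1: holds
  j=2: holds
  j=3: fails
Holds on [0,2], so largest k = 2.

2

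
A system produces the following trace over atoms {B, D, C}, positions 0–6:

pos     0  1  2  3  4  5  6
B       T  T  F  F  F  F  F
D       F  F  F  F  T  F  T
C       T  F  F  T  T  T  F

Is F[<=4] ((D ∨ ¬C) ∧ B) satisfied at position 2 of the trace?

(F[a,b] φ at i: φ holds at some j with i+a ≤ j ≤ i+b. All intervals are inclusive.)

No

Check ((D ∨ ¬C) ∧ B) at each j in [2,6]:
  j=2: false
  j=3: false
  j=4: false
  j=5: false
  j=6: false
No position in the window satisfies it → formula fails.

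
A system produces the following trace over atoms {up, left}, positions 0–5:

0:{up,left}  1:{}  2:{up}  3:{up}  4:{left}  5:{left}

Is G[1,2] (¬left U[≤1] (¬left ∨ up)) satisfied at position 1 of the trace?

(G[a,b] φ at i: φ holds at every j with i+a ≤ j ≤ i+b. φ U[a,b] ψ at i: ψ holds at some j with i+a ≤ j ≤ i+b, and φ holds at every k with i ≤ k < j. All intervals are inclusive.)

Check (¬left U[≤1] (¬left ∨ up)) at every j in [2,3]:
  j=2: holds
  j=3: holds
All positions satisfy it → formula holds.

True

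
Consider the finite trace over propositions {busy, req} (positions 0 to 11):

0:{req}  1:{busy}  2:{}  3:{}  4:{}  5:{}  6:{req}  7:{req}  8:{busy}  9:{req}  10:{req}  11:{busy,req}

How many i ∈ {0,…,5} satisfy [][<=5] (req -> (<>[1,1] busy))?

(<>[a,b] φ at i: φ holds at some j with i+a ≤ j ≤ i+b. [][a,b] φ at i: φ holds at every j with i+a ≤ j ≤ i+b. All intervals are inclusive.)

Evaluate at each i in [0,5]:
  i=0: ✓ (all of [0,5])
  i=1: ✗ (fails at j=6)
  i=2: ✗ (fails at j=6)
  i=3: ✗ (fails at j=6)
  i=4: ✗ (fails at j=6)
  i=5: ✗ (fails at j=6)
Positions where it holds: {0} → 1.

1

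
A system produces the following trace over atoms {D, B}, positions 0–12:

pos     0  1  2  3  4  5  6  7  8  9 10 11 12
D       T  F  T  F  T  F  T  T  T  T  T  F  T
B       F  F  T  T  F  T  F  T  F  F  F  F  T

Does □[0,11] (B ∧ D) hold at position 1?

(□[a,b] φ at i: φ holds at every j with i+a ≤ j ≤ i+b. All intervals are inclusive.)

Check (B ∧ D) at every j in [1,12]:
  j=1: false
  j=2: true
  j=3: false
  j=4: false
  j=5: false
  j=6: false
  j=7: true
  j=8: false
  j=9: false
  j=10: false
  j=11: false
  j=12: true
Fails at j=1 → formula fails.

False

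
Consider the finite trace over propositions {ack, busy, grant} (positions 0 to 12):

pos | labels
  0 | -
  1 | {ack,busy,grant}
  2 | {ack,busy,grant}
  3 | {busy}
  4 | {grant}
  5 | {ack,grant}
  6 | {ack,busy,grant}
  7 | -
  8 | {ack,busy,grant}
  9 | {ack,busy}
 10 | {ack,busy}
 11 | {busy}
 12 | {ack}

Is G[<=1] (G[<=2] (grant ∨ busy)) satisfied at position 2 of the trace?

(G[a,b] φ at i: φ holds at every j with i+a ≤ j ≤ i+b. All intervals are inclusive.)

Yes

Check G[<=2] (grant ∨ busy) at every j in [2,3]:
  j=2: holds on [2,4]
  j=3: holds on [3,5]
All positions satisfy it → formula holds.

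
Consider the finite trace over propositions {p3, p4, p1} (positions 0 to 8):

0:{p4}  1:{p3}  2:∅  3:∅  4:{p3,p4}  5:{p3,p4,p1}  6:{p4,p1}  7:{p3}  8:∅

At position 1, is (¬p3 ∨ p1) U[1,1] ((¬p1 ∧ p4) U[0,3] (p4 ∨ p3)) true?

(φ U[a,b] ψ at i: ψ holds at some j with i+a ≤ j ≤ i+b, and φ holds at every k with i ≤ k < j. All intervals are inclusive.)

False

Need some j in [2,2] with ((¬p1 ∧ p4) U[0,3] (p4 ∨ p3)), and (¬p3 ∨ p1) at every k in [1,j-1].
  j=2: ((¬p1 ∧ p4) U[0,3] (p4 ∨ p3)) — fails.
No j in the window works → until fails.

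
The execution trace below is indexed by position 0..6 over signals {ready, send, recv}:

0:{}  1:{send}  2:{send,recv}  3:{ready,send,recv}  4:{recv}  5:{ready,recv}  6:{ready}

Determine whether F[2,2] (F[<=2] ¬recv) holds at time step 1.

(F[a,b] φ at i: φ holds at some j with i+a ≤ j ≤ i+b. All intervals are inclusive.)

No

Check F[<=2] ¬recv at each j in [3,3]:
  j=3: fails (none in [3,5])
No position in the window satisfies it → formula fails.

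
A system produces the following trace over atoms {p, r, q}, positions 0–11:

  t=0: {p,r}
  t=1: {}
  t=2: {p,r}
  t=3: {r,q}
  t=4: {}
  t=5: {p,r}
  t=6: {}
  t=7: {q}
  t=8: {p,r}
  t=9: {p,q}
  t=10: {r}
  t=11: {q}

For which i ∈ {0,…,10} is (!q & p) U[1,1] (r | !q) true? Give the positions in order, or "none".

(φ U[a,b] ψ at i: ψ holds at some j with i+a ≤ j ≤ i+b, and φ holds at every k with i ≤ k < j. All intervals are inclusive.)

Evaluate at each i in [0,10]:
  i=0: ✓ (rhs at j=1; lhs holds on [0,0])
  i=1: ✗ (lhs fails at k=1 before rhs at j=2)
  i=2: ✓ (rhs at j=3; lhs holds on [2,2])
  i=3: ✗ (lhs fails at k=3 before rhs at j=4)
  i=4: ✗ (lhs fails at k=4 before rhs at j=5)
  i=5: ✓ (rhs at j=6; lhs holds on [5,5])
  i=6: ✗ (no rhs in [7,7])
  i=7: ✗ (lhs fails at k=7 before rhs at j=8)
  i=8: ✗ (no rhs in [9,9])
  i=9: ✗ (lhs fails at k=9 before rhs at j=10)
  i=10: ✗ (no rhs in [11,11])

0, 2, 5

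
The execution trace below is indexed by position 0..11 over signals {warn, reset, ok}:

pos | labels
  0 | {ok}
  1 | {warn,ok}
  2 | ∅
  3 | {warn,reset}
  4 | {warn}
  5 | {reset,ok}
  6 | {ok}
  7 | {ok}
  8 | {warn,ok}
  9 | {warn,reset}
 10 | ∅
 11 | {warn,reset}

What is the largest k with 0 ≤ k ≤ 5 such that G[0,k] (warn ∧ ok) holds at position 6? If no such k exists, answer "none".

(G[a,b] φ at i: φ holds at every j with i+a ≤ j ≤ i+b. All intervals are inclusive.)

(warn ∧ ok) must hold from j=6 onward; find where it first fails.
  j=6: fails → no k works.

none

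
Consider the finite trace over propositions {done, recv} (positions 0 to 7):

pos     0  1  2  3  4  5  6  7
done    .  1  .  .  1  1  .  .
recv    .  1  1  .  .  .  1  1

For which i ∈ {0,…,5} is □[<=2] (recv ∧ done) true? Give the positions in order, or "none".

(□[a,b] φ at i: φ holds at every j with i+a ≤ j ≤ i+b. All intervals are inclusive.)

Evaluate at each i in [0,5]:
  i=0: ✗ (fails at j=0)
  i=1: ✗ (fails at j=2)
  i=2: ✗ (fails at j=2)
  i=3: ✗ (fails at j=3)
  i=4: ✗ (fails at j=4)
  i=5: ✗ (fails at j=5)

none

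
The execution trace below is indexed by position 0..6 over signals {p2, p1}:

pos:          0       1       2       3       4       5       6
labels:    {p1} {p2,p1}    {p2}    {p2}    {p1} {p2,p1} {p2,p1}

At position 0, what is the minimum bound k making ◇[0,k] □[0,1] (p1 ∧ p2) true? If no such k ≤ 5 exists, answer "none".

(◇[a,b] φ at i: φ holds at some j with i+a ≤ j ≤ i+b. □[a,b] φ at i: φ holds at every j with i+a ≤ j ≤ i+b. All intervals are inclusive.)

5

Scan j = 0,1,… for □[0,1] (p1 ∧ p2):
  j=0: fails
  j=1: fails
  j=2: fails
  j=3: fails
  j=4: fails
  j=5: holds
First hit at j=5, so smallest k = 5-0 = 5.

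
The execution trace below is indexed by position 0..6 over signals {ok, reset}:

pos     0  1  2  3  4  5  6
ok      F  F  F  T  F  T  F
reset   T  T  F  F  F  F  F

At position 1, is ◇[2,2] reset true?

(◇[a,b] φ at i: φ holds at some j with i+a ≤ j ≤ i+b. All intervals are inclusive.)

No

Check reset at each j in [3,3]:
  j=3: false
No position in the window satisfies it → formula fails.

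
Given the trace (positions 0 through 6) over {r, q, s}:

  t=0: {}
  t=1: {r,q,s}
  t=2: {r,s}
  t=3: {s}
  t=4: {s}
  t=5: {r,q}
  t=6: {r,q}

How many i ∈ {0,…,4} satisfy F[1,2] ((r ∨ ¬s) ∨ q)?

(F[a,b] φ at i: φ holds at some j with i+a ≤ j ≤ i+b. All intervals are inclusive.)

Evaluate at each i in [0,4]:
  i=0: ✓ (witness j=1)
  i=1: ✓ (witness j=2)
  i=2: ✗ (none in [3,4])
  i=3: ✓ (witness j=5)
  i=4: ✓ (witness j=5)
Positions where it holds: {0, 1, 3, 4} → 4.

4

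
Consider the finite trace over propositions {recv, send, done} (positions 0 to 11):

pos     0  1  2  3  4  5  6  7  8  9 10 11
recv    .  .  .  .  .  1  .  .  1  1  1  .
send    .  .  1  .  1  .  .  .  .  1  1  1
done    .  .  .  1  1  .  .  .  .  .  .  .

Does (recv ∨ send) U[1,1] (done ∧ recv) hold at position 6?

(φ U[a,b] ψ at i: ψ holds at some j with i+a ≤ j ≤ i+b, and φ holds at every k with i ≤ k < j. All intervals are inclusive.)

Need some j in [7,7] with (done ∧ recv), and (recv ∨ send) at every k in [6,j-1].
  j=7: (done ∧ recv) false.
No j in the window works → until fails.

Does not hold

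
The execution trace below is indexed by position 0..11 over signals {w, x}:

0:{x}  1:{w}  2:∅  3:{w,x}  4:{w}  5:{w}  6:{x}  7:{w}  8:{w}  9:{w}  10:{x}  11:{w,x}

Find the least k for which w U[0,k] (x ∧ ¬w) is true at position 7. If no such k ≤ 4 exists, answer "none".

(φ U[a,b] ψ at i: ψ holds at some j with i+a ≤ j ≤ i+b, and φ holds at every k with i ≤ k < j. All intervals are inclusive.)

3

Need earliest j ≥ 7 with (x ∧ ¬w), and w at every k in [7,j-1].
  j=7: rhs fails.
  j=8: rhs fails.
  j=9: rhs fails.
  j=10: rhs holds; lhs holds on [7,9]. k = 3.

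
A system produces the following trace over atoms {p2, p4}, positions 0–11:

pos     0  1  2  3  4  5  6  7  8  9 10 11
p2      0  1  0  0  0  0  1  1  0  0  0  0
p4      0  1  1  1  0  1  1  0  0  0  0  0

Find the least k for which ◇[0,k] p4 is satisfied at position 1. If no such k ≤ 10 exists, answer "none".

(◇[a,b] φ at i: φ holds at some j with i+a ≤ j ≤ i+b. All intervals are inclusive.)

0

Scan j = 1,2,… for p4:
  j=1: holds
First hit at j=1, so smallest k = 1-1 = 0.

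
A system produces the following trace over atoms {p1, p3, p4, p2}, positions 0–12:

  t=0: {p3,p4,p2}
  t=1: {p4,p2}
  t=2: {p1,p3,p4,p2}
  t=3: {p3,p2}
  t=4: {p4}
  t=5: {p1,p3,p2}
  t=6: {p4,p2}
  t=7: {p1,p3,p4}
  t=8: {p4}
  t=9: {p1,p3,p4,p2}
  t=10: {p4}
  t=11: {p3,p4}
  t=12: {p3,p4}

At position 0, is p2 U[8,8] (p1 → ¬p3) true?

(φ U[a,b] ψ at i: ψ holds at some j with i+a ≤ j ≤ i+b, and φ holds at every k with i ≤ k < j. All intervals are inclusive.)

False

Need some j in [8,8] with (p1 → ¬p3), and p2 at every k in [0,j-1].
  j=8: (p1 → ¬p3) holds, but p2 fails at k=4 → not this j.
No j in the window works → until fails.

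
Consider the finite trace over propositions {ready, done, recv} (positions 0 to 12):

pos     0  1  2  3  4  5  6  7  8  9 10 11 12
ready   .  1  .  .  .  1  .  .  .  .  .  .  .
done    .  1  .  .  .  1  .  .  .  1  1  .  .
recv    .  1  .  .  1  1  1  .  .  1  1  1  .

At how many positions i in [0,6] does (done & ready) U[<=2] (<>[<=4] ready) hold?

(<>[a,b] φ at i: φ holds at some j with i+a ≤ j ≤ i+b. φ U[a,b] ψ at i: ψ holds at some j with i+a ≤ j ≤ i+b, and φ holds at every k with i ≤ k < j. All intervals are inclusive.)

Evaluate at each i in [0,6]:
  i=0: ✓ (rhs at j=0)
  i=1: ✓ (rhs at j=1)
  i=2: ✓ (rhs at j=2)
  i=3: ✓ (rhs at j=3)
  i=4: ✓ (rhs at j=4)
  i=5: ✓ (rhs at j=5)
  i=6: ✗ (no rhs in [6,8])
Positions where it holds: {0, 1, 2, 3, 4, 5} → 6.

6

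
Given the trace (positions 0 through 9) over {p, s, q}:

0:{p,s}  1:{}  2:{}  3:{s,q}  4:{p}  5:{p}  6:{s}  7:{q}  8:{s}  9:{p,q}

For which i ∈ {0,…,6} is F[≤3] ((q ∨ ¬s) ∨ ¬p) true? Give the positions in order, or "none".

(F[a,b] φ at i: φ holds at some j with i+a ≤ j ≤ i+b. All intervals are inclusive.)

Evaluate at each i in [0,6]:
  i=0: ✓ (witness j=1)
  i=1: ✓ (witness j=1)
  i=2: ✓ (witness j=2)
  i=3: ✓ (witness j=3)
  i=4: ✓ (witness j=4)
  i=5: ✓ (witness j=5)
  i=6: ✓ (witness j=6)

0, 1, 2, 3, 4, 5, 6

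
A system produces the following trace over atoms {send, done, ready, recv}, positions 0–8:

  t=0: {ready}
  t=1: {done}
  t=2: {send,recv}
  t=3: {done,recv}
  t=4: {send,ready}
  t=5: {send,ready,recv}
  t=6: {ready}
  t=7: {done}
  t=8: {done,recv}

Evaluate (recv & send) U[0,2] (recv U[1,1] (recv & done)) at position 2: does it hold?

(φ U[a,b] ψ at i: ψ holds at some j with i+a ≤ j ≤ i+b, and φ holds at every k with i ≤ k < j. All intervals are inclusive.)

Need some j in [2,4] with (recv U[1,1] (recv & done)), and (recv & send) at every k in [2,j-1].
  j=2: (recv U[1,1] (recv & done)) holds; no prefix to check → satisfied.

Holds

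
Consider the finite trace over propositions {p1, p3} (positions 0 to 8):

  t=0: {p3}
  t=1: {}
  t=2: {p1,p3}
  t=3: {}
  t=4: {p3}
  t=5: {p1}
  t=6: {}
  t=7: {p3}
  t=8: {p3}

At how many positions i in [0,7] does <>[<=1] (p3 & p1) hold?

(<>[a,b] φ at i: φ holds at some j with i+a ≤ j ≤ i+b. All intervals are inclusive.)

2

Evaluate at each i in [0,7]:
  i=0: ✗ (none in [0,1])
  i=1: ✓ (witness j=2)
  i=2: ✓ (witness j=2)
  i=3: ✗ (none in [3,4])
  i=4: ✗ (none in [4,5])
  i=5: ✗ (none in [5,6])
  i=6: ✗ (none in [6,7])
  i=7: ✗ (none in [7,8])
Positions where it holds: {1, 2} → 2.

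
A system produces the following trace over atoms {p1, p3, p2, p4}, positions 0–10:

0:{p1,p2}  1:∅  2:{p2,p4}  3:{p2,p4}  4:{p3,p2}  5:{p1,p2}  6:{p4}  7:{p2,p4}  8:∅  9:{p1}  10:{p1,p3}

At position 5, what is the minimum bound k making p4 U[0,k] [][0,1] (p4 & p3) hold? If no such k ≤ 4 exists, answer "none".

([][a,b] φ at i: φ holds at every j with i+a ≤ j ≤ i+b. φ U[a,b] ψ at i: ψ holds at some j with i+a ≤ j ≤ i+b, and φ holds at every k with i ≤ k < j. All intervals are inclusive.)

Need earliest j ≥ 5 with [][0,1] (p4 & p3), and p4 at every k in [5,j-1].
  j=5: rhs fails.
  j=6: rhs fails.
  j=7: rhs fails.
  j=8: rhs fails.
  j=9: rhs fails.
No witness within the range → none.

none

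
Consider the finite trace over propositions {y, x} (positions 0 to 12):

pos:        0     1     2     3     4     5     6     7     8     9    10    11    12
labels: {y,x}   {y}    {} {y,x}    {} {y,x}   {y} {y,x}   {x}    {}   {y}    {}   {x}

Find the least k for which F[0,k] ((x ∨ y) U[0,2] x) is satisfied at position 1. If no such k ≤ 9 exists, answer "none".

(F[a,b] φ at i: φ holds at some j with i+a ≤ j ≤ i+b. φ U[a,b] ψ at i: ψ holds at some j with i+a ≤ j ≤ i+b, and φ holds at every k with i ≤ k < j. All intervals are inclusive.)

Scan j = 1,2,… for ((x ∨ y) U[0,2] x):
  j=1: fails
  j=2: fails
  j=3: holds
First hit at j=3, so smallest k = 3-1 = 2.

2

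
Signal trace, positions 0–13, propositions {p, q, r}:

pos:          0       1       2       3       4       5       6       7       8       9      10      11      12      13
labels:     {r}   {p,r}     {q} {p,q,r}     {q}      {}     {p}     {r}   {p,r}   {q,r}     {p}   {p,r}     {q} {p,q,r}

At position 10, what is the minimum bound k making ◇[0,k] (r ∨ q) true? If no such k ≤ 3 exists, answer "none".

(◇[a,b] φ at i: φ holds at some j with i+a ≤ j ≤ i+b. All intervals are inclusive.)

Scan j = 10,11,… for (r ∨ q):
  j=10: fails
  j=11: holds
First hit at j=11, so smallest k = 11-10 = 1.

1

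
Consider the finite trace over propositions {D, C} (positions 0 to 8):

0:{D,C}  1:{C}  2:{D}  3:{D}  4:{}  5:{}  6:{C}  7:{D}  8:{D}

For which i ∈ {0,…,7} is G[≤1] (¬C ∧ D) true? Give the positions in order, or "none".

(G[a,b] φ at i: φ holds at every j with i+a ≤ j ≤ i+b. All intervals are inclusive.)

Evaluate at each i in [0,7]:
  i=0: ✗ (fails at j=0)
  i=1: ✗ (fails at j=1)
  i=2: ✓ (all of [2,3])
  i=3: ✗ (fails at j=4)
  i=4: ✗ (fails at j=4)
  i=5: ✗ (fails at j=5)
  i=6: ✗ (fails at j=6)
  i=7: ✓ (all of [7,8])

2, 7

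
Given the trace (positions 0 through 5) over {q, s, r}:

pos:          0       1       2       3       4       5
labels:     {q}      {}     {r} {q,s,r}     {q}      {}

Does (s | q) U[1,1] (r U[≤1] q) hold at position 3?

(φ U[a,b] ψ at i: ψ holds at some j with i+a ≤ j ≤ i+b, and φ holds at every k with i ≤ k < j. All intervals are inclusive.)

Need some j in [4,4] with (r U[≤1] q), and (s | q) at every k in [3,j-1].
  j=4: (r U[≤1] q) holds; (s | q) holds at every k in [3,3] → satisfied.

Yes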